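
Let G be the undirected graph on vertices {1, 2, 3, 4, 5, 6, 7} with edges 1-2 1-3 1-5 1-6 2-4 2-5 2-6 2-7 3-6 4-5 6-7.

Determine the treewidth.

A width-2 tree decomposition is:
Bags: B1 = {1, 2, 6}  B2 = {1, 3, 6}  B3 = {2, 6, 7}  B4 = {1, 2, 5}  B5 = {2, 4, 5}
Tree: B1–B2, B1–B3, B1–B4, B4–B5
The largest bag has 3 vertices, giving width 2; this decomposition certifies tw(G) ≤ 2. For the lower bound, the 3 vertices {1, 2, 5} are pairwise adjacent, and any tree decomposition puts a clique entirely inside one bag — forcing width ≥ 2. Therefore the treewidth is 2.

2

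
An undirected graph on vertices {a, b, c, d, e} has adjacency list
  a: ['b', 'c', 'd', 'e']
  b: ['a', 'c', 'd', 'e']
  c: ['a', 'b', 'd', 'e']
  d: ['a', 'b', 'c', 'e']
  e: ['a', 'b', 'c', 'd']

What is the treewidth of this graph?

4

A width-4 tree decomposition is:
Bags: B1 = {a, b, c, d, e}
Tree: (single bag)
With just one bag of size 5, the width is 5 − 1 = 4, so tw(G) ≤ 4. Conversely, {a, b, c, d, e} is a clique of size 5, and the vertices of any clique must share a bag in every tree decomposition; so some bag has ≥ 5 vertices and tw(G) ≥ 4. The upper and lower bounds meet at 4, so that is the treewidth.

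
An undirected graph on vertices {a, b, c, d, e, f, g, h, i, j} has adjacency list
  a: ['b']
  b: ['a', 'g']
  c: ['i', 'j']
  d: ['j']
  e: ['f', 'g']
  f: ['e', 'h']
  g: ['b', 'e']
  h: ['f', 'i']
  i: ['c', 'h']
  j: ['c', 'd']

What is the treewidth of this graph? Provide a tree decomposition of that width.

Treewidth 1.
One optimal decomposition is:
Bags: B1 = {d, j}  B2 = {c, j}  B3 = {c, i}  B4 = {h, i}  B5 = {f, h}  B6 = {e, f}  B7 = {e, g}  B8 = {b, g}  B9 = {a, b}
Tree: B1–B2, B2–B3, B3–B4, B4–B5, B5–B6, B6–B7, B7–B8, B8–B9

Every bag has size at most 2, so the width is 2 − 1 = 1 and tw(G) ≤ 1. Any graph with an edge has treewidth ≥ 1, and G has the edge d–j. The upper and lower bounds meet at 1, so that is the treewidth.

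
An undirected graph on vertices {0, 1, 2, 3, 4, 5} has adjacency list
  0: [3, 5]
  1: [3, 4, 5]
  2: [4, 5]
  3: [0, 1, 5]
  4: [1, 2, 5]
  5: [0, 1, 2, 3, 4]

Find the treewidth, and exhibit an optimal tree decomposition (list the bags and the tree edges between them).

Every bag has size at most 3, so the width is 3 − 1 = 2 and tw(G) ≤ 2. Conversely, {0, 3, 5} is a clique of size 3, and the vertices of any clique must share a bag in every tree decomposition; so some bag has ≥ 3 vertices and tw(G) ≥ 2. Combining the bounds, tw(G) = 2.

Treewidth 2.
One optimal decomposition is:
Bags: B1 = {1, 3, 5}  B2 = {1, 4, 5}  B3 = {0, 3, 5}  B4 = {2, 4, 5}
Tree: B1–B2, B1–B3, B2–B4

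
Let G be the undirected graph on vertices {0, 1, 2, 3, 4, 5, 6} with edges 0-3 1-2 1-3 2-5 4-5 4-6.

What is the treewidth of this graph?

A width-1 tree decomposition is:
Bags: B1 = {0, 3}  B2 = {1, 3}  B3 = {1, 2}  B4 = {2, 5}  B5 = {4, 5}  B6 = {4, 6}
Tree: B1–B2, B2–B3, B3–B4, B4–B5, B5–B6
The largest bag has 2 vertices, giving width 1; this decomposition certifies tw(G) ≤ 1. Any graph with an edge has treewidth ≥ 1, and G has the edge 0–3. Combining the bounds, tw(G) = 1.

1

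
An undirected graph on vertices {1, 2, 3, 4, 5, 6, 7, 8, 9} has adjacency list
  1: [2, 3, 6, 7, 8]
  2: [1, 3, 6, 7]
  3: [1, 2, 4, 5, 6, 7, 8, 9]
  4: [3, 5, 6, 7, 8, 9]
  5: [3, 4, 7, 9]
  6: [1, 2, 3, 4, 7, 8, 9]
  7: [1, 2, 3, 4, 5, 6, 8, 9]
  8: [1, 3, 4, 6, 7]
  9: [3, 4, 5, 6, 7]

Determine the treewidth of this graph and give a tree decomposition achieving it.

Every bag has size at most 5, so the width is 5 − 1 = 4 and tw(G) ≤ 4. On the other hand G contains the 5-clique {3, 4, 5, 7, 9}. A clique must lie in a single bag of any decomposition, so no decomposition can have width below 4. Combining the bounds, tw(G) = 4.

Treewidth 4.
One such decomposition:
Bags: B1 = {3, 4, 6, 7, 9}  B2 = {3, 4, 6, 7, 8}  B3 = {3, 4, 5, 7, 9}  B4 = {1, 3, 6, 7, 8}  B5 = {1, 2, 3, 6, 7}
Tree: B1–B2, B1–B3, B2–B4, B4–B5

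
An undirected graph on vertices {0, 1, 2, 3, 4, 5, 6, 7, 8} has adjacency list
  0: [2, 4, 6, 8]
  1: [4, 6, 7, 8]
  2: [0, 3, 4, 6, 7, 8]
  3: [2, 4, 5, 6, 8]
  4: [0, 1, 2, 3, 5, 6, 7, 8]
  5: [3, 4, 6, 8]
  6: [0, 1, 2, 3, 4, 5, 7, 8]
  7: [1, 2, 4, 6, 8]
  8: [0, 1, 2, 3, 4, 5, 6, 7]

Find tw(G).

4

A width-4 tree decomposition is:
Bags: B1 = {1, 4, 6, 7, 8}  B2 = {2, 4, 6, 7, 8}  B3 = {2, 3, 4, 6, 8}  B4 = {0, 2, 4, 6, 8}  B5 = {3, 4, 5, 6, 8}
Tree: B1–B2, B2–B3, B2–B4, B3–B5
Every bag has size at most 5, so the width is 5 − 1 = 4 and tw(G) ≤ 4. On the other hand G contains the 5-clique {1, 4, 6, 7, 8}. A clique must lie in a single bag of any decomposition, so no decomposition can have width below 4. The upper and lower bounds meet at 4, so that is the treewidth.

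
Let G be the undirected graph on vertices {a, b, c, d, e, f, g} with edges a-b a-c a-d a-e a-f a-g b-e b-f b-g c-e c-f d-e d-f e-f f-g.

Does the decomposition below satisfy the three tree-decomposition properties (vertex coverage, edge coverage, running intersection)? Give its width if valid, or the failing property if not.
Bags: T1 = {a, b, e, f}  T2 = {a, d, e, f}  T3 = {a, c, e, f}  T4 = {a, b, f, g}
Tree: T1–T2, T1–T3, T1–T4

Checking the three conditions: (i) the bags cover all of {a, b, c, d, e, f, g}; (ii) for each edge, some bag contains both endpoints; (iii) the bags containing any fixed vertex form a subtree. All hold, so the decomposition is valid with width 4 − 1 = 3.

Yes; width 3.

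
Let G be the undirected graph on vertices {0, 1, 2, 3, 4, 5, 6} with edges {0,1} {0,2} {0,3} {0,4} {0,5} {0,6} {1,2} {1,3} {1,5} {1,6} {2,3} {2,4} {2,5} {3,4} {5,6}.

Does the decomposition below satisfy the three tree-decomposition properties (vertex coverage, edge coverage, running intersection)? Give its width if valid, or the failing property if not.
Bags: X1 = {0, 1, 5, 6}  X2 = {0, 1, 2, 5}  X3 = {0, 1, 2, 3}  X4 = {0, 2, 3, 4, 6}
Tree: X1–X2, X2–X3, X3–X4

A tree decomposition must satisfy three properties: every vertex lies in some bag; for every edge, both endpoints lie together in some bag; and for every vertex, the bags containing it form a connected subtree. Here bags containing vertex 6 are not connected in the tree, so the decomposition is invalid.

No — bags containing vertex 6 are not connected in the tree.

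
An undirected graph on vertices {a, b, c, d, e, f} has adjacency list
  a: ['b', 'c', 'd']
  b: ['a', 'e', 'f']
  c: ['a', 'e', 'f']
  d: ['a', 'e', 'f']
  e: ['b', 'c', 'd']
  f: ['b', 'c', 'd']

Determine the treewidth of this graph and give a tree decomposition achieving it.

Treewidth 3.
Bags: B1 = {b, c, d, f}  B2 = {a, b, c, d}  B3 = {b, c, d, e}
Tree: B1–B2, B2–B3

Each bag holds 4 vertices, so the decomposition has width 3, which upper-bounds the treewidth. For the lower bound: the 4 vertex sets {b,f}, {a,c}, {d}, {e} are disjoint, each induces a connected subgraph, and every pair is joined by at least one edge of G. Contracting each set to a single vertex therefore yields K_{4} as a minor, and since treewidth is minor-monotone, tw(G) ≥ tw(K_{4}) = 3. Combining the bounds, tw(G) = 3.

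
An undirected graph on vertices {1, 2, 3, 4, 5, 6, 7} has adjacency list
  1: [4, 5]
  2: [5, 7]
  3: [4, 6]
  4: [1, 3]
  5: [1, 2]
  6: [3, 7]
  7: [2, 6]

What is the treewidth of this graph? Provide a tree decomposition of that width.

Each bag holds 3 vertices, so the decomposition has width 2, which upper-bounds the treewidth. For the lower bound, G contains the cycle 7–6–3–4–1–5–2–7, so G is not a forest; only forests have treewidth ≤ 1, hence tw(G) ≥ 2. Combining the bounds, tw(G) = 2.

Treewidth 2.
One such decomposition:
Bags: B1 = {3, 6, 7}  B2 = {3, 4, 7}  B3 = {1, 4, 7}  B4 = {1, 5, 7}  B5 = {2, 5, 7}
Tree: B1–B2, B2–B3, B3–B4, B4–B5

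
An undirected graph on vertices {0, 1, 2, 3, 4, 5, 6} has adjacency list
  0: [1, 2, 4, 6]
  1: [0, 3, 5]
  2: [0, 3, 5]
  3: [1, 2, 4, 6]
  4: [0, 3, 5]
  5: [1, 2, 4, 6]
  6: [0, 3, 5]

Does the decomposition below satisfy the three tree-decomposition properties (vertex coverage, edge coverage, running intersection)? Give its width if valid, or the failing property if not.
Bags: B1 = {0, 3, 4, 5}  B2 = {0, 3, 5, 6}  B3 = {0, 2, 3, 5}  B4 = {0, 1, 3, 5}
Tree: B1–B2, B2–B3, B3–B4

Yes; width 3.

Checking the three conditions: (i) the bags cover all of {0, 1, 2, 3, 4, 5, 6}; (ii) for each edge, some bag contains both endpoints; (iii) the bags containing any fixed vertex form a subtree. All hold, so the decomposition is valid with width 4 − 1 = 3.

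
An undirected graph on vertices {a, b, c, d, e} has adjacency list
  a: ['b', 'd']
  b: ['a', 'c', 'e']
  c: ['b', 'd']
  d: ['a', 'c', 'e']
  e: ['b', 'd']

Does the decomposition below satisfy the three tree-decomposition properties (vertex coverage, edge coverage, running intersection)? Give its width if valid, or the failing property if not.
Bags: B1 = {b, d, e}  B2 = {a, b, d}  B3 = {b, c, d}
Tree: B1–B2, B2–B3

Every vertex of G appears in some bag (union = {a, b, c, d, e}); every edge is covered by a bag; and for each vertex v the set of bags containing v is connected in the bag tree. The decomposition is therefore valid. The largest bag has 3 vertices, so the width is 2.

Yes; width 2.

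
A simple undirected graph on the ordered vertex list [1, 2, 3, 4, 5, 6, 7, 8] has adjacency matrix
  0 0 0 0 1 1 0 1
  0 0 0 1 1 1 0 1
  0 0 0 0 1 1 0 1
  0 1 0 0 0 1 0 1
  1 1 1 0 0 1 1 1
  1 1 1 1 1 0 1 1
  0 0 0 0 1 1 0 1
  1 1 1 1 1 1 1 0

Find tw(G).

A width-3 tree decomposition is:
Bags: B1 = {1, 5, 6, 8}  B2 = {3, 5, 6, 8}  B3 = {2, 5, 6, 8}  B4 = {5, 6, 7, 8}  B5 = {2, 4, 6, 8}
Tree: B1–B2, B2–B3, B2–B4, B3–B5
The largest bag has 4 vertices, giving width 3; this decomposition certifies tw(G) ≤ 3. Conversely, {2, 4, 6, 8} is a clique of size 4, and the vertices of any clique must share a bag in every tree decomposition; so some bag has ≥ 4 vertices and tw(G) ≥ 3. Combining the bounds, tw(G) = 3.

3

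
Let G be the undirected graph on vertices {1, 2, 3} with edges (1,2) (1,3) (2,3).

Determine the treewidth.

A width-2 tree decomposition is:
Bags: B1 = {1, 2, 3}
Tree: (single bag)
A single bag containing all 3 vertices is trivially a valid decomposition of width 2. For the lower bound, the 3 vertices {1, 2, 3} are pairwise adjacent, and any tree decomposition puts a clique entirely inside one bag — forcing width ≥ 2. The upper and lower bounds meet at 2, so that is the treewidth.

2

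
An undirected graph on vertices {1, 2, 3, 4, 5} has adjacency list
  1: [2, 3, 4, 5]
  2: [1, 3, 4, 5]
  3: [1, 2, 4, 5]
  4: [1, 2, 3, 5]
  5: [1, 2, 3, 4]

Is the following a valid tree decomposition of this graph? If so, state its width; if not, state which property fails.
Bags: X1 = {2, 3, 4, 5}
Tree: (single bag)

A tree decomposition must satisfy three properties: every vertex lies in some bag; for every edge, both endpoints lie together in some bag; and for every vertex, the bags containing it form a connected subtree. Here vertex 1 appears in no bag, so the decomposition is invalid.

No — vertex 1 appears in no bag.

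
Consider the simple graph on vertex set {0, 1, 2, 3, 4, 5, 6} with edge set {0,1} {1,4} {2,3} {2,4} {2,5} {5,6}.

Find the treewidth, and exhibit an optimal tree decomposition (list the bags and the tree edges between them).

Treewidth 1.
One optimal decomposition is:
Bags: B1 = {2, 5}  B2 = {2, 3}  B3 = {2, 4}  B4 = {5, 6}  B5 = {1, 4}  B6 = {0, 1}
Tree: B1–B2, B1–B3, B1–B4, B3–B5, B5–B6

The largest bag has 2 vertices, giving width 1; this decomposition certifies tw(G) ≤ 1. Any graph with an edge has treewidth ≥ 1, and G has the edge 2–5. The upper and lower bounds meet at 1, so that is the treewidth.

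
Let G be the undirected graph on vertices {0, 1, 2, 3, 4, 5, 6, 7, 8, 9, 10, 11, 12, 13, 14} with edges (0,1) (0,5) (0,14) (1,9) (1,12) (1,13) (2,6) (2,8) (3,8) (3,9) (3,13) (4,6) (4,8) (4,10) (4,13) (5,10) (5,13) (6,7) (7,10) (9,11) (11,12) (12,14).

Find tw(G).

3

A width-3 tree decomposition is:
Bags: B1 = {2, 6, 7, 10}  B2 = {2, 4, 6, 10}  B3 = {2, 4, 8, 10}  B4 = {4, 5, 8, 10}  B5 = {4, 5, 8, 13}  B6 = {3, 5, 8, 13}  B7 = {0, 3, 5, 13}  B8 = {0, 1, 3, 13}  B9 = {0, 1, 3, 9}  B10 = {0, 1, 9, 14}  B11 = {1, 9, 12, 14}  B12 = {9, 11, 12, 14}
Tree: B1–B2, B2–B3, B3–B4, B4–B5, B5–B6, B6–B7, B7–B8, B8–B9, B9–B10, B10–B11, B11–B12
Each bag holds 4 vertices, so the decomposition has width 3, which upper-bounds the treewidth. For the lower bound: the 4 vertex sets {2,6,7}, {10}, {4}, {3,5,8,13} are disjoint, each induces a connected subgraph, and every pair is joined by at least one edge of G. Contracting each set to a single vertex therefore yields K_{4} as a minor, and since treewidth is minor-monotone, tw(G) ≥ tw(K_{4}) = 3. Hence tw(G) = 3 exactly.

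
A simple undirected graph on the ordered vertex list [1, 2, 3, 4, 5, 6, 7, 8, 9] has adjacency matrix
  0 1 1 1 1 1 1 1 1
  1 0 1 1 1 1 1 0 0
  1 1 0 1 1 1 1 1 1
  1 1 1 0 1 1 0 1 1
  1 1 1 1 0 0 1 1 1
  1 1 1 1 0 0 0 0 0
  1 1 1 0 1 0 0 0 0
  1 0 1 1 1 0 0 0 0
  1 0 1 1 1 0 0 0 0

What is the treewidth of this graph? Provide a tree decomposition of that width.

The largest bag has 5 vertices, giving width 4; this decomposition certifies tw(G) ≤ 4. Conversely, {1, 3, 4, 5, 8} is a clique of size 5, and the vertices of any clique must share a bag in every tree decomposition; so some bag has ≥ 5 vertices and tw(G) ≥ 4. Therefore the treewidth is 4.

Treewidth 4.
Bags: B1 = {1, 2, 3, 4, 5}  B2 = {1, 2, 3, 5, 7}  B3 = {1, 3, 4, 5, 8}  B4 = {1, 2, 3, 4, 6}  B5 = {1, 3, 4, 5, 9}
Tree: B1–B2, B1–B3, B1–B4, B1–B5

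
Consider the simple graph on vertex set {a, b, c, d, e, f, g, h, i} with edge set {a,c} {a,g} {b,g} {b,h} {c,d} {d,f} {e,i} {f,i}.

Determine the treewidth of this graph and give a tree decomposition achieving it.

Each bag holds 2 vertices, so the decomposition has width 1, which upper-bounds the treewidth. Since G has at least one edge (e.g. h–b), it is not an edgeless graph, so tw(G) ≥ 1. Combining the bounds, tw(G) = 1.

Treewidth 1.
Bags: B1 = {b, h}  B2 = {b, g}  B3 = {a, g}  B4 = {a, c}  B5 = {c, d}  B6 = {d, f}  B7 = {f, i}  B8 = {e, i}
Tree: B1–B2, B2–B3, B3–B4, B4–B5, B5–B6, B6–B7, B7–B8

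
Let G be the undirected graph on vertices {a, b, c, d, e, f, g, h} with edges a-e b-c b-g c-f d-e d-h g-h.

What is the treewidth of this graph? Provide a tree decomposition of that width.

Treewidth 1.
One such decomposition:
Bags: B1 = {c, f}  B2 = {b, c}  B3 = {b, g}  B4 = {g, h}  B5 = {d, h}  B6 = {d, e}  B7 = {a, e}
Tree: B1–B2, B2–B3, B3–B4, B4–B5, B5–B6, B6–B7

The largest bag has 2 vertices, giving width 1; this decomposition certifies tw(G) ≤ 1. Any graph with an edge has treewidth ≥ 1, and G has the edge f–c. Hence tw(G) = 1 exactly.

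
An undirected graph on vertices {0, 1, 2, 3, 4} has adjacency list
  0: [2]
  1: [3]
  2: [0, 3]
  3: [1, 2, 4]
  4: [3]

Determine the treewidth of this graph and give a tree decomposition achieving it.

Treewidth 1.
One optimal decomposition is:
Bags: B1 = {3, 4}  B2 = {2, 3}  B3 = {0, 2}  B4 = {1, 3}
Tree: B1–B2, B2–B3, B2–B4

The largest bag has 2 vertices, giving width 1; this decomposition certifies tw(G) ≤ 1. G has an edge, so its treewidth is at least 1. Hence tw(G) = 1 exactly.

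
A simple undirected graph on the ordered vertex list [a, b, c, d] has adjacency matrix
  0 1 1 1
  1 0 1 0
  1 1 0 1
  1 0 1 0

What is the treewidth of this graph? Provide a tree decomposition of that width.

Treewidth 2.
One such decomposition:
Bags: B1 = {a, b, c}  B2 = {a, c, d}
Tree: B1–B2

The largest bag has 3 vertices, giving width 2; this decomposition certifies tw(G) ≤ 2. For the lower bound, the 3 vertices {a, c, d} are pairwise adjacent, and any tree decomposition puts a clique entirely inside one bag — forcing width ≥ 2. The upper and lower bounds meet at 2, so that is the treewidth.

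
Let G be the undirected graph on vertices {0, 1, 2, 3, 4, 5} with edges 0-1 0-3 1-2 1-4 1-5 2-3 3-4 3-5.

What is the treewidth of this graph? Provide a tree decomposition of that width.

Each bag holds 3 vertices, so the decomposition has width 2, which upper-bounds the treewidth. The edges 2–1–0–3–2 form a cycle, so G is not a tree and its treewidth is at least 2. Hence tw(G) = 2 exactly.

Treewidth 2.
Bags: B1 = {1, 2, 3}  B2 = {0, 1, 3}  B3 = {1, 3, 4}  B4 = {1, 3, 5}
Tree: B1–B2, B2–B3, B3–B4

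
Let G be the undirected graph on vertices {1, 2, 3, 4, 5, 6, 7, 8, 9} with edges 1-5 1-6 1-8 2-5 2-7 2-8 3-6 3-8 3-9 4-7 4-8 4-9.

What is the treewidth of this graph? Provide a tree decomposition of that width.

Treewidth 3.
One such decomposition:
Bags: B1 = {1, 3, 5, 6}  B2 = {1, 3, 5, 8}  B3 = {2, 3, 5, 8}  B4 = {2, 3, 8, 9}  B5 = {2, 4, 8, 9}  B6 = {2, 4, 7, 9}
Tree: B1–B2, B2–B3, B3–B4, B4–B5, B5–B6

Every bag has size at most 4, so the width is 4 − 1 = 3 and tw(G) ≤ 3. For the lower bound: the 4 vertex sets {1,5,6}, {3}, {8}, {2,4,7,9} are disjoint, each induces a connected subgraph, and every pair is joined by at least one edge of G. Contracting each set to a single vertex therefore yields K_{4} as a minor, and since treewidth is minor-monotone, tw(G) ≥ tw(K_{4}) = 3. The upper and lower bounds meet at 3, so that is the treewidth.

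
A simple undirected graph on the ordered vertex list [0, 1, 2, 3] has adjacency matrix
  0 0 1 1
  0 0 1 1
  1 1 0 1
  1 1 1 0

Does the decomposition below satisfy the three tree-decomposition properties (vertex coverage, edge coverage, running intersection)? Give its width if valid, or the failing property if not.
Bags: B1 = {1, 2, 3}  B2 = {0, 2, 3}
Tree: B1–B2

Yes; width 2.

Vertex coverage: the bags together contain {0, 1, 2, 3}, the full vertex set. Edge coverage: each edge of G has both endpoints in at least one bag. Running intersection: for every vertex, the bags containing it form a connected subtree. All three properties hold, so this is a valid tree decomposition of width max|bag| − 1 = 2, and hence tw(G) ≤ 2.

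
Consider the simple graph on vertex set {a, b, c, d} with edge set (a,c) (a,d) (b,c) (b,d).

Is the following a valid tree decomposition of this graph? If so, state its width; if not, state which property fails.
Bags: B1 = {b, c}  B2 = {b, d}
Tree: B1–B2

No — vertex a appears in no bag.

A tree decomposition must satisfy three properties: every vertex lies in some bag; for every edge, both endpoints lie together in some bag; and for every vertex, the bags containing it form a connected subtree. Here vertex a appears in no bag, so the decomposition is invalid.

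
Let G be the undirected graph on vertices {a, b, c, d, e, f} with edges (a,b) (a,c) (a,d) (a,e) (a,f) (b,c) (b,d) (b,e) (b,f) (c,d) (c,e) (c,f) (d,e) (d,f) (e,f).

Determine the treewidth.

5

A width-5 tree decomposition is:
Bags: B1 = {a, b, c, d, e, f}
Tree: (single bag)
With just one bag of size 6, the width is 6 − 1 = 5, so tw(G) ≤ 5. On the other hand G contains the 6-clique {a, b, c, d, e, f}. A clique must lie in a single bag of any decomposition, so no decomposition can have width below 5. Therefore the treewidth is 5.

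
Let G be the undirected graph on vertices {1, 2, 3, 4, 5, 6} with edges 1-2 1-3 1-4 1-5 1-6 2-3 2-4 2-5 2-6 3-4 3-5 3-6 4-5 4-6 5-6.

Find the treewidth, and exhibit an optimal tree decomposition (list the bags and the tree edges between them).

Treewidth 5.
Bags: B1 = {1, 2, 3, 4, 5, 6}
Tree: (single bag)

With just one bag of size 6, the width is 6 − 1 = 5, so tw(G) ≤ 5. For the lower bound, the 6 vertices {1, 2, 3, 4, 5, 6} are pairwise adjacent, and any tree decomposition puts a clique entirely inside one bag — forcing width ≥ 5. Combining the bounds, tw(G) = 5.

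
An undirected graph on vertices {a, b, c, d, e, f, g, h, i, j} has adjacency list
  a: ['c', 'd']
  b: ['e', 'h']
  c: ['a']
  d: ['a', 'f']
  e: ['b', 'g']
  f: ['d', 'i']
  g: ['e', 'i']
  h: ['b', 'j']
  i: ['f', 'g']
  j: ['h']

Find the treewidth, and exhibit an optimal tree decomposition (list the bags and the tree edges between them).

Each bag holds 2 vertices, so the decomposition has width 1, which upper-bounds the treewidth. G has an edge, so its treewidth is at least 1. Combining the bounds, tw(G) = 1.

Treewidth 1.
Bags: B1 = {h, j}  B2 = {b, h}  B3 = {b, e}  B4 = {e, g}  B5 = {g, i}  B6 = {f, i}  B7 = {d, f}  B8 = {a, d}  B9 = {a, c}
Tree: B1–B2, B2–B3, B3–B4, B4–B5, B5–B6, B6–B7, B7–B8, B8–B9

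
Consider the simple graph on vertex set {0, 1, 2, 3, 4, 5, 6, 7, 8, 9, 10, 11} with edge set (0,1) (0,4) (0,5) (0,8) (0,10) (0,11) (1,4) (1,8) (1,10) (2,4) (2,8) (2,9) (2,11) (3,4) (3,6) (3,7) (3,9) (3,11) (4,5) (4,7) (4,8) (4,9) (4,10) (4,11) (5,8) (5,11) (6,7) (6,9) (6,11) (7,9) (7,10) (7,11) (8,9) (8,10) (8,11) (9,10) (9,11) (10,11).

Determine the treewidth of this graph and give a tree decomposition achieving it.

Treewidth 4.
One optimal decomposition is:
Bags: B1 = {4, 8, 9, 10, 11}  B2 = {2, 4, 8, 9, 11}  B3 = {4, 7, 9, 10, 11}  B4 = {3, 4, 7, 9, 11}  B5 = {3, 6, 7, 9, 11}  B6 = {0, 4, 8, 10, 11}  B7 = {0, 4, 5, 8, 11}  B8 = {0, 1, 4, 8, 10}
Tree: B1–B2, B1–B3, B3–B4, B4–B5, B1–B6, B6–B7, B6–B8

Each bag holds 5 vertices, so the decomposition has width 4, which upper-bounds the treewidth. Conversely, {0, 1, 4, 8, 10} is a clique of size 5, and the vertices of any clique must share a bag in every tree decomposition; so some bag has ≥ 5 vertices and tw(G) ≥ 4. Hence tw(G) = 4 exactly.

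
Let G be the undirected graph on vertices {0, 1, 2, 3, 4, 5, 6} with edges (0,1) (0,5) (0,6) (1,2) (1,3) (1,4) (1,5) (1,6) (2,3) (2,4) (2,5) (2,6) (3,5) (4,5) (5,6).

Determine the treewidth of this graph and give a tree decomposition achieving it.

The largest bag has 4 vertices, giving width 3; this decomposition certifies tw(G) ≤ 3. For the lower bound, the 4 vertices {0, 1, 5, 6} are pairwise adjacent, and any tree decomposition puts a clique entirely inside one bag — forcing width ≥ 3. Combining the bounds, tw(G) = 3.

Treewidth 3.
One optimal decomposition is:
Bags: B1 = {1, 2, 5, 6}  B2 = {1, 2, 4, 5}  B3 = {0, 1, 5, 6}  B4 = {1, 2, 3, 5}
Tree: B1–B2, B1–B3, B1–B4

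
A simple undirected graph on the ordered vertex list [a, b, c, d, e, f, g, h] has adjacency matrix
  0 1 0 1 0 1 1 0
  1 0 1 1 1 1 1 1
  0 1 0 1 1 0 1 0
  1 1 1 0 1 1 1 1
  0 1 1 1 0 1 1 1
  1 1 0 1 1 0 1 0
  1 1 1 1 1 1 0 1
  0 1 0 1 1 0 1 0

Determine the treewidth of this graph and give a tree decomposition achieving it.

Treewidth 4.
One optimal decomposition is:
Bags: B1 = {b, d, e, f, g}  B2 = {b, d, e, g, h}  B3 = {b, c, d, e, g}  B4 = {a, b, d, f, g}
Tree: B1–B2, B2–B3, B1–B4

Each bag holds 5 vertices, so the decomposition has width 4, which upper-bounds the treewidth. Conversely, {b, d, e, g, h} is a clique of size 5, and the vertices of any clique must share a bag in every tree decomposition; so some bag has ≥ 5 vertices and tw(G) ≥ 4. Hence tw(G) = 4 exactly.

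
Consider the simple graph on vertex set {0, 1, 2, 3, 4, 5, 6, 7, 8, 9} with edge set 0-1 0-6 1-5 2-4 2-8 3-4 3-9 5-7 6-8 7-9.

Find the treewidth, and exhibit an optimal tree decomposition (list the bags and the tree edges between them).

Each bag holds 3 vertices, so the decomposition has width 2, which upper-bounds the treewidth. For the lower bound, G contains the cycle 3–9–7–5–1–0–6–8–2–4–3, so G is not a forest; only forests have treewidth ≤ 1, hence tw(G) ≥ 2. Therefore the treewidth is 2.

Treewidth 2.
One optimal decomposition is:
Bags: B1 = {3, 7, 9}  B2 = {3, 5, 7}  B3 = {1, 3, 5}  B4 = {0, 1, 3}  B5 = {0, 3, 6}  B6 = {3, 6, 8}  B7 = {2, 3, 8}  B8 = {2, 3, 4}
Tree: B1–B2, B2–B3, B3–B4, B4–B5, B5–B6, B6–B7, B7–B8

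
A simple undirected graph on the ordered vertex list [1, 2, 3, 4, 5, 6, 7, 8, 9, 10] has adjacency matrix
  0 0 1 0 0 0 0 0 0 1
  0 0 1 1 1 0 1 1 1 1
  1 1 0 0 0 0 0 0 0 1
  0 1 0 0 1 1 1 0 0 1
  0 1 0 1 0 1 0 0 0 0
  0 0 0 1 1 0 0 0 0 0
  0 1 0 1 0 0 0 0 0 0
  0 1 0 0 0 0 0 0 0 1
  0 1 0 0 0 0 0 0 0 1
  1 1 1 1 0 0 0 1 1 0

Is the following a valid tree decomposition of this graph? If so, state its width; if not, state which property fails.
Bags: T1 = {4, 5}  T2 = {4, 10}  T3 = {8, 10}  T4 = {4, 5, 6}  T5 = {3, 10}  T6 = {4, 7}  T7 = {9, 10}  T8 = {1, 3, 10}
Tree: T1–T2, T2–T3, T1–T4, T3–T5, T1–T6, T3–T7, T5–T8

A tree decomposition must satisfy three properties: every vertex lies in some bag; for every edge, both endpoints lie together in some bag; and for every vertex, the bags containing it form a connected subtree. Here vertex 2 appears in no bag, so the decomposition is invalid.

No — vertex 2 appears in no bag.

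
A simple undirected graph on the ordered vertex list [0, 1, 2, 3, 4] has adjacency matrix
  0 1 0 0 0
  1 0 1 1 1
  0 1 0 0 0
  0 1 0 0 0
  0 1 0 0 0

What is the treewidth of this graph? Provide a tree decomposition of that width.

Treewidth 1.
One such decomposition:
Bags: B1 = {0, 1}  B2 = {1, 2}  B3 = {1, 3}  B4 = {1, 4}
Tree: B1–B2, B1–B3, B3–B4

The largest bag has 2 vertices, giving width 1; this decomposition certifies tw(G) ≤ 1. Any graph with an edge has treewidth ≥ 1, and G has the edge 1–0. The upper and lower bounds meet at 1, so that is the treewidth.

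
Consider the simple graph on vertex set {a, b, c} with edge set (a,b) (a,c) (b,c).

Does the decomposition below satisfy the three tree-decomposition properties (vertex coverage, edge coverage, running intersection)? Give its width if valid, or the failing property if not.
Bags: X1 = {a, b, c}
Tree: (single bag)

Yes; width 2.

Every vertex of G appears in some bag (union = {a, b, c}); every edge is covered by a bag; and for each vertex v the set of bags containing v is connected in the bag tree. The decomposition is therefore valid. The largest bag has 3 vertices, so the width is 2.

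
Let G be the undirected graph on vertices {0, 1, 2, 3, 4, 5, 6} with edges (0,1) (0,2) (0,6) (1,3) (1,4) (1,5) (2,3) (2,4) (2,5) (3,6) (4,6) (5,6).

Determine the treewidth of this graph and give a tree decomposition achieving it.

The largest bag has 4 vertices, giving width 3; this decomposition certifies tw(G) ≤ 3. For the lower bound: the 4 vertex sets {0,2}, {4,6}, {1}, {3} are disjoint, each induces a connected subgraph, and every pair is joined by at least one edge of G. Contracting each set to a single vertex therefore yields K_{4} as a minor, and since treewidth is minor-monotone, tw(G) ≥ tw(K_{4}) = 3. Therefore the treewidth is 3.

Treewidth 3.
One optimal decomposition is:
Bags: B1 = {0, 1, 2, 6}  B2 = {1, 2, 4, 6}  B3 = {1, 2, 3, 6}  B4 = {1, 2, 5, 6}
Tree: B1–B2, B2–B3, B3–B4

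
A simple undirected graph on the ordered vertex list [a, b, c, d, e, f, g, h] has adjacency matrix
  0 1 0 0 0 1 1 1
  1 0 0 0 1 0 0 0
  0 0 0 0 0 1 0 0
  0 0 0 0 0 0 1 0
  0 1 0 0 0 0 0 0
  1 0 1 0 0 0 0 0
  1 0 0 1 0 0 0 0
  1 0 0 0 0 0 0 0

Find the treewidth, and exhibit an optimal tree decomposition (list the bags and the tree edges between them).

Every bag has size at most 2, so the width is 2 − 1 = 1 and tw(G) ≤ 1. Since G has at least one edge (e.g. g–a), it is not an edgeless graph, so tw(G) ≥ 1. Therefore the treewidth is 1.

Treewidth 1.
Bags: B1 = {a, g}  B2 = {a, b}  B3 = {a, f}  B4 = {d, g}  B5 = {c, f}  B6 = {a, h}  B7 = {b, e}
Tree: B1–B2, B1–B3, B1–B4, B3–B5, B1–B6, B2–B7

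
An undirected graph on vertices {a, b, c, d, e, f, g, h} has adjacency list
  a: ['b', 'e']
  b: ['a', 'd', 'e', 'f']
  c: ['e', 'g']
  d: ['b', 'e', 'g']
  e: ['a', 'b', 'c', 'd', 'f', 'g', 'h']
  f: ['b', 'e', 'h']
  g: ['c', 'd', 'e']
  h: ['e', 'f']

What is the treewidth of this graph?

2

A width-2 tree decomposition is:
Bags: B1 = {b, e, f}  B2 = {b, d, e}  B3 = {e, f, h}  B4 = {a, b, e}  B5 = {d, e, g}  B6 = {c, e, g}
Tree: B1–B2, B1–B3, B2–B4, B2–B5, B5–B6
Every bag has size at most 3, so the width is 3 − 1 = 2 and tw(G) ≤ 2. Conversely, {d, e, g} is a clique of size 3, and the vertices of any clique must share a bag in every tree decomposition; so some bag has ≥ 3 vertices and tw(G) ≥ 2. Combining the bounds, tw(G) = 2.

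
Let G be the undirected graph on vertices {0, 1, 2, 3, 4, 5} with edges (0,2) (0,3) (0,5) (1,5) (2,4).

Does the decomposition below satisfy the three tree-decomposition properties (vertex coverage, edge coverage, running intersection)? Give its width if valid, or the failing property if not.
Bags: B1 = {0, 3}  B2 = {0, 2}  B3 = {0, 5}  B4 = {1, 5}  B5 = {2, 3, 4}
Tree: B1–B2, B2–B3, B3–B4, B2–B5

A tree decomposition must satisfy three properties: every vertex lies in some bag; for every edge, both endpoints lie together in some bag; and for every vertex, the bags containing it form a connected subtree. Here bags containing vertex 3 are not connected in the tree, so the decomposition is invalid.

No — bags containing vertex 3 are not connected in the tree.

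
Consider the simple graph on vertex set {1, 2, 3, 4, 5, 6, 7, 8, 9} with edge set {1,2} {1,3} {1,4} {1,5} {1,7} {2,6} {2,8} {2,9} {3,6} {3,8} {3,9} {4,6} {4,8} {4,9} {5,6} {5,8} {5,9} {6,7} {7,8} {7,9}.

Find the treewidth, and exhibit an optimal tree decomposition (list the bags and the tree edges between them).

The largest bag has 5 vertices, giving width 4; this decomposition certifies tw(G) ≤ 4. For the lower bound: the 5 vertex sets {2,8}, {1,4}, {3,9}, {6}, {5} are disjoint, each induces a connected subgraph, and every pair is joined by at least one edge of G. Contracting each set to a single vertex therefore yields K_{5} as a minor, and since treewidth is minor-monotone, tw(G) ≥ tw(K_{5}) = 4. The upper and lower bounds meet at 4, so that is the treewidth.

Treewidth 4.
One such decomposition:
Bags: B1 = {1, 2, 6, 8, 9}  B2 = {1, 4, 6, 8, 9}  B3 = {1, 3, 6, 8, 9}  B4 = {1, 5, 6, 8, 9}  B5 = {1, 6, 7, 8, 9}
Tree: B1–B2, B2–B3, B3–B4, B4–B5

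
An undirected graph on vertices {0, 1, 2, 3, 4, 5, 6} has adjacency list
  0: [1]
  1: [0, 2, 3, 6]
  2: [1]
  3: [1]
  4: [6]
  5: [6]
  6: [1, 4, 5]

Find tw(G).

A width-1 tree decomposition is:
Bags: B1 = {1, 6}  B2 = {0, 1}  B3 = {5, 6}  B4 = {1, 3}  B5 = {4, 6}  B6 = {1, 2}
Tree: B1–B2, B1–B3, B2–B4, B3–B5, B1–B6
The largest bag has 2 vertices, giving width 1; this decomposition certifies tw(G) ≤ 1. Any graph with an edge has treewidth ≥ 1, and G has the edge 1–6. Hence tw(G) = 1 exactly.

1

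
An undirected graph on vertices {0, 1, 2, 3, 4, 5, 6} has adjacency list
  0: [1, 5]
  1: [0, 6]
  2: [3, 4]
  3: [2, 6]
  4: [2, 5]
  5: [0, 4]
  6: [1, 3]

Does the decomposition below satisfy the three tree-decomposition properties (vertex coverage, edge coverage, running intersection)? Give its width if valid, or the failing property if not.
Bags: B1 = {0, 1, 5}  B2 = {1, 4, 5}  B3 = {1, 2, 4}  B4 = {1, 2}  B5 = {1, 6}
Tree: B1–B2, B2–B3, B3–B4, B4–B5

No — vertex 3 appears in no bag.

A tree decomposition must satisfy three properties: every vertex lies in some bag; for every edge, both endpoints lie together in some bag; and for every vertex, the bags containing it form a connected subtree. Here vertex 3 appears in no bag, so the decomposition is invalid.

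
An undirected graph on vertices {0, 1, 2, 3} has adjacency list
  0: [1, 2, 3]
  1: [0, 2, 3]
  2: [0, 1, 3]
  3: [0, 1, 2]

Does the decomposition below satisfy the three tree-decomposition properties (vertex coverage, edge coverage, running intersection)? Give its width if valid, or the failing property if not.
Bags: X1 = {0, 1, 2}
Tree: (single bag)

No — vertex 3 appears in no bag.

A tree decomposition must satisfy three properties: every vertex lies in some bag; for every edge, both endpoints lie together in some bag; and for every vertex, the bags containing it form a connected subtree. Here vertex 3 appears in no bag, so the decomposition is invalid.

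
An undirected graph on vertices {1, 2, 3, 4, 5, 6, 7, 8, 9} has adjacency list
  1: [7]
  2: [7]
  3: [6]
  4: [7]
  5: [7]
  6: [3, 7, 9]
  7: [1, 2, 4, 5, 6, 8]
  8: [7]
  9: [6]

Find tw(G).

1

A width-1 tree decomposition is:
Bags: B1 = {5, 7}  B2 = {2, 7}  B3 = {4, 7}  B4 = {7, 8}  B5 = {6, 7}  B6 = {3, 6}  B7 = {1, 7}  B8 = {6, 9}
Tree: B1–B2, B1–B3, B1–B4, B1–B5, B5–B6, B1–B7, B5–B8
Each bag holds 2 vertices, so the decomposition has width 1, which upper-bounds the treewidth. Since G has at least one edge (e.g. 5–7), it is not an edgeless graph, so tw(G) ≥ 1. The upper and lower bounds meet at 1, so that is the treewidth.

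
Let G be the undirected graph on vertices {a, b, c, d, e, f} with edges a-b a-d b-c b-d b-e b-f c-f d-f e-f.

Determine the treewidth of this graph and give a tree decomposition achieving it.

Treewidth 2.
One such decomposition:
Bags: B1 = {b, d, f}  B2 = {a, b, d}  B3 = {b, c, f}  B4 = {b, e, f}
Tree: B1–B2, B1–B3, B1–B4

Each bag holds 3 vertices, so the decomposition has width 2, which upper-bounds the treewidth. For the lower bound, the 3 vertices {a, b, d} are pairwise adjacent, and any tree decomposition puts a clique entirely inside one bag — forcing width ≥ 2. Combining the bounds, tw(G) = 2.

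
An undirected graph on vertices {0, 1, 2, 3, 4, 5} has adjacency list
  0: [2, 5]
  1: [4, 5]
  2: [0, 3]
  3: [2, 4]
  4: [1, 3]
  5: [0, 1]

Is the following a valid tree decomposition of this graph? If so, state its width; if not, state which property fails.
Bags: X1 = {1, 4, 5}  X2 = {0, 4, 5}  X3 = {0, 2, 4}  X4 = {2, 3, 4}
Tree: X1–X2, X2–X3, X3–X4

Every vertex of G appears in some bag (union = {0, 1, 2, 3, 4, 5}); every edge is covered by a bag; and for each vertex v the set of bags containing v is connected in the bag tree. The decomposition is therefore valid. The largest bag has 3 vertices, so the width is 2.

Yes; width 2.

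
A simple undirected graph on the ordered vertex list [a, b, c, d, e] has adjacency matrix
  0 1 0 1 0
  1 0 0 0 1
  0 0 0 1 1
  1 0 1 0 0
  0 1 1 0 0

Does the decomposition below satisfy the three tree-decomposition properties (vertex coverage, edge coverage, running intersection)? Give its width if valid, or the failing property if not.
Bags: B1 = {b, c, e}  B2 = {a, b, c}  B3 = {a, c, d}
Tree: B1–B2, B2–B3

Yes; width 2.

Checking the three conditions: (i) the bags cover all of {a, b, c, d, e}; (ii) for each edge, some bag contains both endpoints; (iii) the bags containing any fixed vertex form a subtree. All hold, so the decomposition is valid with width 3 − 1 = 2.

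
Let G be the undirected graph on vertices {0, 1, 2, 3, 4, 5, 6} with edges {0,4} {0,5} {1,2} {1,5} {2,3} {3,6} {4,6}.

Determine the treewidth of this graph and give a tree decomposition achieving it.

The largest bag has 3 vertices, giving width 2; this decomposition certifies tw(G) ≤ 2. The edges 1–5–0–4–6–3–2–1 form a cycle, so G is not a tree and its treewidth is at least 2. Hence tw(G) = 2 exactly.

Treewidth 2.
Bags: B1 = {0, 1, 5}  B2 = {0, 1, 4}  B3 = {1, 4, 6}  B4 = {1, 3, 6}  B5 = {1, 2, 3}
Tree: B1–B2, B2–B3, B3–B4, B4–B5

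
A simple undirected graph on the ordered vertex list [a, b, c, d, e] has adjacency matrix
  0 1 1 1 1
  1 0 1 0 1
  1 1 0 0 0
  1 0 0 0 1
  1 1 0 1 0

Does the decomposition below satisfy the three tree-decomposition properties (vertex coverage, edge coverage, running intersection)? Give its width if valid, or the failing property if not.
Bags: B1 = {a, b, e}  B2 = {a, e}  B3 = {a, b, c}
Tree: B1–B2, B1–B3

No — vertex d appears in no bag.

A tree decomposition must satisfy three properties: every vertex lies in some bag; for every edge, both endpoints lie together in some bag; and for every vertex, the bags containing it form a connected subtree. Here vertex d appears in no bag, so the decomposition is invalid.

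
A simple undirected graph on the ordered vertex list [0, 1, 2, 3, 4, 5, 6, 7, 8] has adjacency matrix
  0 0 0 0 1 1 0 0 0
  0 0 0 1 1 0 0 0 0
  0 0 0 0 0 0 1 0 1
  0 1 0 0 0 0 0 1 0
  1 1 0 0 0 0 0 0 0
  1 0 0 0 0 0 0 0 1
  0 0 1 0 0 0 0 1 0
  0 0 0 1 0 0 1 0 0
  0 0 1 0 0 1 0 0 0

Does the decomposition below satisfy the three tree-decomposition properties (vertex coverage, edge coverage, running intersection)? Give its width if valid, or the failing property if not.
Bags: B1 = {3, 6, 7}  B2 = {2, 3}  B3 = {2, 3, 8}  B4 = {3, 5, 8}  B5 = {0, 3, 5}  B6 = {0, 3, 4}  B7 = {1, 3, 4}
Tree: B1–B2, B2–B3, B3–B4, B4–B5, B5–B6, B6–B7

No — edge (6,2) lies in no bag.

A tree decomposition must satisfy three properties: every vertex lies in some bag; for every edge, both endpoints lie together in some bag; and for every vertex, the bags containing it form a connected subtree. Here edge (6,2) lies in no bag, so the decomposition is invalid.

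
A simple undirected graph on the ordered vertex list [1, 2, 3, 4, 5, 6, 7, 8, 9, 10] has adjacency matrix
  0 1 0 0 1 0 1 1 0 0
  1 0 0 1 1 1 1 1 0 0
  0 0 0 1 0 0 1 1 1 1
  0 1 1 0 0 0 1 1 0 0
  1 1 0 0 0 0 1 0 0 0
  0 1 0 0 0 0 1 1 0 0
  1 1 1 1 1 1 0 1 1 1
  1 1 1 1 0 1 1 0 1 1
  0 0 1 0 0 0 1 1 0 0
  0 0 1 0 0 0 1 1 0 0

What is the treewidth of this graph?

A width-3 tree decomposition is:
Bags: B1 = {2, 4, 7, 8}  B2 = {1, 2, 7, 8}  B3 = {3, 4, 7, 8}  B4 = {1, 2, 5, 7}  B5 = {3, 7, 8, 9}  B6 = {3, 7, 8, 10}  B7 = {2, 6, 7, 8}
Tree: B1–B2, B1–B3, B2–B4, B3–B5, B3–B6, B2–B7
Each bag holds 4 vertices, so the decomposition has width 3, which upper-bounds the treewidth. For the lower bound, the 4 vertices {3, 7, 8, 10} are pairwise adjacent, and any tree decomposition puts a clique entirely inside one bag — forcing width ≥ 3. The upper and lower bounds meet at 3, so that is the treewidth.

3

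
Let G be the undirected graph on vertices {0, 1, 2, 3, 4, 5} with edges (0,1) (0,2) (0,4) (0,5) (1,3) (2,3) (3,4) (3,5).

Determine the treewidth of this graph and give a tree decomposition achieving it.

Every bag has size at most 3, so the width is 3 − 1 = 2 and tw(G) ≤ 2. For the lower bound, G contains the cycle 3–2–0–4–3, so G is not a forest; only forests have treewidth ≤ 1, hence tw(G) ≥ 2. Therefore the treewidth is 2.

Treewidth 2.
One optimal decomposition is:
Bags: B1 = {0, 2, 3}  B2 = {0, 3, 4}  B3 = {0, 1, 3}  B4 = {0, 3, 5}
Tree: B1–B2, B2–B3, B3–B4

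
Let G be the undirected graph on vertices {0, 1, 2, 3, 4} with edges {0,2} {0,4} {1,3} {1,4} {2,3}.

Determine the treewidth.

A width-2 tree decomposition is:
Bags: B1 = {0, 2, 4}  B2 = {2, 3, 4}  B3 = {1, 3, 4}
Tree: B1–B2, B2–B3
The largest bag has 3 vertices, giving width 2; this decomposition certifies tw(G) ≤ 2. The edges 4–0–2–3–1–4 form a cycle, so G is not a tree and its treewidth is at least 2. Therefore the treewidth is 2.

2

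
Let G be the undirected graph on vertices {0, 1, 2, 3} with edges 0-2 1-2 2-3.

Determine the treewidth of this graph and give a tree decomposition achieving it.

Each bag holds 2 vertices, so the decomposition has width 1, which upper-bounds the treewidth. Any graph with an edge has treewidth ≥ 1, and G has the edge 2–3. Hence tw(G) = 1 exactly.

Treewidth 1.
Bags: B1 = {2, 3}  B2 = {1, 2}  B3 = {0, 2}
Tree: B1–B2, B2–B3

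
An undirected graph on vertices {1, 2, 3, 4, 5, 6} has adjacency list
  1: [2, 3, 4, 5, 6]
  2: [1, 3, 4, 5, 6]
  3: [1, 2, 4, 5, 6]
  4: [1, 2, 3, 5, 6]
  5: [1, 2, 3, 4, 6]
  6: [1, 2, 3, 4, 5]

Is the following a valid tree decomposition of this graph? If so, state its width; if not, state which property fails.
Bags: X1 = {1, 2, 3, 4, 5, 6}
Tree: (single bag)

Every vertex of G appears in some bag (union = {1, 2, 3, 4, 5, 6}); every edge is covered by a bag; and for each vertex v the set of bags containing v is connected in the bag tree. The decomposition is therefore valid. The largest bag has 6 vertices, so the width is 5.

Yes; width 5.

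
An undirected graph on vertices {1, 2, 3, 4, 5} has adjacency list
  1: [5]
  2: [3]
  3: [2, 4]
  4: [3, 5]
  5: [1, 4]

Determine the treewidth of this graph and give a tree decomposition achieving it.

Treewidth 1.
Bags: B1 = {1, 5}  B2 = {4, 5}  B3 = {3, 4}  B4 = {2, 3}
Tree: B1–B2, B2–B3, B3–B4

The largest bag has 2 vertices, giving width 1; this decomposition certifies tw(G) ≤ 1. Any graph with an edge has treewidth ≥ 1, and G has the edge 1–5. Combining the bounds, tw(G) = 1.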